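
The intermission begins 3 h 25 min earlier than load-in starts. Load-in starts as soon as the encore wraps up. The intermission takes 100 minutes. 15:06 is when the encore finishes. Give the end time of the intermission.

Load-in starts at 15:06.
The intermission starts at 15:06 − 205 min = 11:41.
The intermission ends at 11:41 + 100 min = 13:21.

13:21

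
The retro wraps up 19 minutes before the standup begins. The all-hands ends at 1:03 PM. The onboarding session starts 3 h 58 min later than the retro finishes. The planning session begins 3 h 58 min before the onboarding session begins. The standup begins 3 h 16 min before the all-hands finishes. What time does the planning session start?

The standup starts at 1:03 PM − 196 min = 9:47 AM.
The retro ends at 9:47 AM − 19 min = 9:28 AM.
The onboarding session starts at 9:28 AM + 238 min = 1:26 PM.
The planning session starts at 1:26 PM − 238 min = 9:28 AM.

9:28 AM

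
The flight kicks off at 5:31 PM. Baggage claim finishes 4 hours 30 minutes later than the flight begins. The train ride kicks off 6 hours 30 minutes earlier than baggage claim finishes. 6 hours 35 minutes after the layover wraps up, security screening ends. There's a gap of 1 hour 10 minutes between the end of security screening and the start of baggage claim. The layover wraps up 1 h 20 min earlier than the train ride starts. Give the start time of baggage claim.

Baggage claim ends at 5:31 PM + 270 min = 10:01 PM.
The train ride starts at 10:01 PM − 390 min = 3:31 PM.
The layover ends at 3:31 PM − 80 min = 2:11 PM.
Security screening ends at 2:11 PM + 395 min = 8:46 PM.
Baggage claim starts at 8:46 PM + 70 min = 9:56 PM.

9:56 PM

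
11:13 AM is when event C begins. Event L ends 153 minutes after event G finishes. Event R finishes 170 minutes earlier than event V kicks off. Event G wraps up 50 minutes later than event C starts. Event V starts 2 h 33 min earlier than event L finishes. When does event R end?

9:13 AM

Event G ends at 11:13 AM + 50 min = 12:03 PM.
Event L ends at 12:03 PM + 153 min = 2:36 PM.
Event V starts at 2:36 PM − 153 min = 12:03 PM.
Event R ends at 12:03 PM − 170 min = 9:13 AM.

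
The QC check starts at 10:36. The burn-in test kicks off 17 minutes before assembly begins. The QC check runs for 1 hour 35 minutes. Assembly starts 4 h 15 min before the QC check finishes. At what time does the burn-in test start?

The QC check ends at 10:36 + 95 min = 12:11.
Assembly starts at 12:11 − 255 min = 07:56.
The burn-in test starts at 07:56 − 17 min = 07:39.

07:39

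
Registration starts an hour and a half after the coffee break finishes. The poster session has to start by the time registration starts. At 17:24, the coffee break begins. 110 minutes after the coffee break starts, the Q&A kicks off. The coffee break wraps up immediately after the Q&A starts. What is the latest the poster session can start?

The Q&A starts at 17:24 + 110 min = 19:14.
So the coffee break ends at 19:14.
Registration starts at 19:14 + 90 min = 20:44.
The poster session is bounded by registration, so the latest it can start is 20:44.

20:44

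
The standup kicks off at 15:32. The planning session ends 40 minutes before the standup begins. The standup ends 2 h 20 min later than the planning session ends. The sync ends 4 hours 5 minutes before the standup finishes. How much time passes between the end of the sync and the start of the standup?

2 h 25 min

The planning session ends at 15:32 − 40 min = 14:52.
The standup ends at 14:52 + 140 min = 17:12.
The sync ends at 17:12 − 245 min = 13:07.
From 13:07 to 15:32 is 2 h 25 min.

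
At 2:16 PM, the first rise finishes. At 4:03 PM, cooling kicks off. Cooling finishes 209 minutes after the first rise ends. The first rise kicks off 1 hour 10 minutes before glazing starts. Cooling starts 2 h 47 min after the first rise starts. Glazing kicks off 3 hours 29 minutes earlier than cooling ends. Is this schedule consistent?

No

Cooling ends at 2:16 PM + 209 min = 5:45 PM.
Glazing starts at 5:45 PM − 209 min = 2:16 PM.
The first rise starts at 2:16 PM − 70 min = 1:06 PM.
Cooling starts at 1:06 PM + 167 min = 3:53 PM.
But cooling is also said to start at 4:03 PM — a 10-minute conflict.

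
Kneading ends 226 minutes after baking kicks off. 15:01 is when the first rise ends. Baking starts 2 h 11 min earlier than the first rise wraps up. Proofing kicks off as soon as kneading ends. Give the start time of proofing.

16:36

Baking starts at 15:01 − 131 min = 12:50.
Kneading ends at 12:50 + 226 min = 16:36.
So proofing starts at 16:36.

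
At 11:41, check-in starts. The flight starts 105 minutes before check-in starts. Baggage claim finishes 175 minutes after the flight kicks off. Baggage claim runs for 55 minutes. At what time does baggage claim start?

11:56

The flight starts at 11:41 − 105 min = 09:56.
Baggage claim ends at 09:56 + 175 min = 12:51.
Baggage claim starts at 12:51 − 55 min = 11:56.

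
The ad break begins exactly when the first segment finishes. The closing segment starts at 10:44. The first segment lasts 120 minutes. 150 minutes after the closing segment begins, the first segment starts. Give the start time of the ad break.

The first segment starts at 10:44 + 150 min = 13:14.
The first segment ends at 13:14 + 120 min = 15:14.
So the ad break starts at 15:14.

15:14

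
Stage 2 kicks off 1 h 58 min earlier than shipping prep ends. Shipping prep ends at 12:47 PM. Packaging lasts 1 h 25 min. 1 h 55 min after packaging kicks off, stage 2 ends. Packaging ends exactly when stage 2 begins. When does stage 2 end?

Stage 2 starts at 12:47 PM − 118 min = 10:49 AM.
So packaging ends at 10:49 AM.
Packaging starts at 10:49 AM − 85 min = 9:24 AM.
Stage 2 ends at 9:24 AM + 115 min = 11:19 AM.

11:19 AM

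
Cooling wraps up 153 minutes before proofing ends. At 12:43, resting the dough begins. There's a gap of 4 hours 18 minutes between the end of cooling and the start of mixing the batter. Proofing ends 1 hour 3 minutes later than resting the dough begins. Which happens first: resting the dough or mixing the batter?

Proofing ends at 12:43 + 63 min = 13:46.
Cooling ends at 13:46 − 153 min = 11:13.
Mixing the batter starts at 11:13 + 258 min = 15:31.
Resting the dough starts at 12:43 and mixing the batter starts at 15:31, so resting the dough is first.

resting the dough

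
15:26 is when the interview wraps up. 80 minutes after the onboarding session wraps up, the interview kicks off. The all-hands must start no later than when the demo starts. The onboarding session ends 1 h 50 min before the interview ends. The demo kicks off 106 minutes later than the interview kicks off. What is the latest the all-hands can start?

The onboarding session ends at 15:26 − 110 min = 13:36.
The interview starts at 13:36 + 80 min = 14:56.
The demo starts at 14:56 + 106 min = 16:42.
The all-hands is bounded by the demo, so the latest it can start is 16:42.

16:42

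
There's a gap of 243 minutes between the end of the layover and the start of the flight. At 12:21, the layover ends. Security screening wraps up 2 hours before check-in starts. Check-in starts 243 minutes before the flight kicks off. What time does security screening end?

The flight starts at 12:21 + 243 min = 16:24.
Check-in starts at 16:24 − 243 min = 12:21.
Security screening ends at 12:21 − 120 min = 10:21.

10:21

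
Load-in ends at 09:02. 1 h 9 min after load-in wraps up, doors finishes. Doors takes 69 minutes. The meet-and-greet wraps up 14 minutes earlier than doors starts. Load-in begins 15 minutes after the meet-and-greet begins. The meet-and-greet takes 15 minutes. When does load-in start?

Doors ends at 09:02 + 69 min = 10:11.
Doors starts at 10:11 − 69 min = 09:02.
The meet-and-greet ends at 09:02 − 14 min = 08:48.
The meet-and-greet starts at 08:48 − 15 min = 08:33.
Load-in starts at 08:33 + 15 min = 08:48.

08:48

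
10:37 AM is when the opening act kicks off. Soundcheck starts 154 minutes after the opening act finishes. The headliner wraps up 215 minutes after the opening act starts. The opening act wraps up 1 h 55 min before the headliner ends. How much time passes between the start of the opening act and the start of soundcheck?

The headliner ends at 10:37 AM + 215 min = 2:12 PM.
The opening act ends at 2:12 PM − 115 min = 12:17 PM.
Soundcheck starts at 12:17 PM + 154 min = 2:51 PM.
From 10:37 AM to 2:51 PM is 254 minutes.

254 minutes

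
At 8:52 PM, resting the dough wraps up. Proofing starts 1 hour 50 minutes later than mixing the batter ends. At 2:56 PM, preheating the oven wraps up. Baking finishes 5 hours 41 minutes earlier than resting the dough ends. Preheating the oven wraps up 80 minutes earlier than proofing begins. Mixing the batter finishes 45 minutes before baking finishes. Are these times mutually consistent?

Baking ends at 8:52 PM − 341 min = 3:11 PM.
Mixing the batter ends at 3:11 PM − 45 min = 2:26 PM.
Proofing starts at 2:26 PM + 110 min = 4:16 PM.
Preheating the oven ends at 4:16 PM − 80 min = 2:56 PM.
That matches the stated 2:56 PM, so the schedule is consistent.

Yes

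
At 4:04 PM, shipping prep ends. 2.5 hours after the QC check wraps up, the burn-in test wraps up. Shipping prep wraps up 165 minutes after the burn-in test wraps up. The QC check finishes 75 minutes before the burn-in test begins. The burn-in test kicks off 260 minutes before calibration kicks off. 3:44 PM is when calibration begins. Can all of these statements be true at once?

No

The burn-in test starts at 3:44 PM − 260 min = 11:24 AM.
The QC check ends at 11:24 AM − 75 min = 10:09 AM.
The burn-in test ends at 10:09 AM + 150 min = 12:39 PM.
Shipping prep ends at 12:39 PM + 165 min = 3:24 PM.
But shipping prep is also said to end at 4:04 PM — a 40-minute conflict.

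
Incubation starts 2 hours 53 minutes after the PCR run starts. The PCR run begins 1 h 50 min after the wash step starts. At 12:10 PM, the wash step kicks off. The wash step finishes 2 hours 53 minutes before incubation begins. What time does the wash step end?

2:00 PM

The PCR run starts at 12:10 PM + 110 min = 2:00 PM.
Incubation starts at 2:00 PM + 173 min = 4:53 PM.
The wash step ends at 4:53 PM − 173 min = 2:00 PM.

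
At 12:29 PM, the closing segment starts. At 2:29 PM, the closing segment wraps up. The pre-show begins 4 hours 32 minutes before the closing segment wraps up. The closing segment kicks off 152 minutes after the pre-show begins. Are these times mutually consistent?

Yes

The pre-show starts at 2:29 PM − 272 min = 9:57 AM.
The closing segment starts at 9:57 AM + 152 min = 12:29 PM.
That matches the stated 12:29 PM, so the schedule is consistent.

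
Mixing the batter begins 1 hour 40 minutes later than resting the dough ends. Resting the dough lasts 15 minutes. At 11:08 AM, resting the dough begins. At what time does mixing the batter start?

Resting the dough ends at 11:08 AM + 15 min = 11:23 AM.
Mixing the batter starts at 11:23 AM + 100 min = 1:03 PM.

1:03 PM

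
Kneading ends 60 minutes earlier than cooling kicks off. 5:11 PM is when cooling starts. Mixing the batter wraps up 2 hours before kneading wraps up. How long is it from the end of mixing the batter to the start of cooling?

Kneading ends at 5:11 PM − 60 min = 4:11 PM.
Mixing the batter ends at 4:11 PM − 120 min = 2:11 PM.
From 2:11 PM to 5:11 PM is 180 minutes.

180 minutes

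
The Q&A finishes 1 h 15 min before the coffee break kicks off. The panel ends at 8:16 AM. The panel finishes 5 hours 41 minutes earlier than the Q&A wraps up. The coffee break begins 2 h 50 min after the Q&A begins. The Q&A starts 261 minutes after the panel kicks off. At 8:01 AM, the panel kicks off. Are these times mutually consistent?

Yes

The Q&A starts at 8:01 AM + 261 min = 12:22 PM.
The coffee break starts at 12:22 PM + 170 min = 3:12 PM.
The Q&A ends at 3:12 PM − 75 min = 1:57 PM.
The panel ends at 1:57 PM − 341 min = 8:16 AM.
That matches the stated 8:16 AM, so the schedule is consistent.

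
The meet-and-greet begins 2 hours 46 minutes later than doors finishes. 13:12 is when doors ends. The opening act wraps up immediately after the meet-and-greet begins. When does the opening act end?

15:58

The meet-and-greet starts at 13:12 + 166 min = 15:58.
So the opening act ends at 15:58.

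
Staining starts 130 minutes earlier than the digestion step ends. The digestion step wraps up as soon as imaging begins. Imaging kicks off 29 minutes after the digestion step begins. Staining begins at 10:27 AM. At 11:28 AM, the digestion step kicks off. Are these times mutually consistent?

Imaging starts at 11:28 AM + 29 min = 11:57 AM.
So the digestion step ends at 11:57 AM.
Staining starts at 11:57 AM − 130 min = 9:47 AM.
But staining is also said to start at 10:27 AM — a 40-minute conflict.

No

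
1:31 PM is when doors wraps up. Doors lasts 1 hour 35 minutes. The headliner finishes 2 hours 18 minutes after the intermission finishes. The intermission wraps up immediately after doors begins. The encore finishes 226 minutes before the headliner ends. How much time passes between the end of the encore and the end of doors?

183 minutes

Doors starts at 1:31 PM − 95 min = 11:56 AM.
So the intermission ends at 11:56 AM.
The headliner ends at 11:56 AM + 138 min = 2:14 PM.
The encore ends at 2:14 PM − 226 min = 10:28 AM.
From 10:28 AM to 1:31 PM is 183 minutes.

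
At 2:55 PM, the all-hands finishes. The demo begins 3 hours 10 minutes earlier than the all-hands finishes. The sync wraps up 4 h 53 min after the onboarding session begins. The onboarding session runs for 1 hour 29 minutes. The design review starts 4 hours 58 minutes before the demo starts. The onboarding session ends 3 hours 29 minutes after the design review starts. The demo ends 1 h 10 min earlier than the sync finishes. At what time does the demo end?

The demo starts at 2:55 PM − 190 min = 11:45 AM.
The design review starts at 11:45 AM − 298 min = 6:47 AM.
The onboarding session ends at 6:47 AM + 209 min = 10:16 AM.
The onboarding session starts at 10:16 AM − 89 min = 8:47 AM.
The sync ends at 8:47 AM + 293 min = 1:40 PM.
The demo ends at 1:40 PM − 70 min = 12:30 PM.

12:30 PM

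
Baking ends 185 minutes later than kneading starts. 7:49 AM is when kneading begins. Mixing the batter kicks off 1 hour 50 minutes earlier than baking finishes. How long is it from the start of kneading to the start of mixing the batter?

Baking ends at 7:49 AM + 185 min = 10:54 AM.
Mixing the batter starts at 10:54 AM − 110 min = 9:04 AM.
From 7:49 AM to 9:04 AM is 75 minutes.

75 minutes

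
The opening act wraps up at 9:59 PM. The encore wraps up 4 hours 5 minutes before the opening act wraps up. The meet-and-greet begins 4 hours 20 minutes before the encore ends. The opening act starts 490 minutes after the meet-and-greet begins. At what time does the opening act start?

9:44 PM

The encore ends at 9:59 PM − 245 min = 5:54 PM.
The meet-and-greet starts at 5:54 PM − 260 min = 1:34 PM.
The opening act starts at 1:34 PM + 490 min = 9:44 PM.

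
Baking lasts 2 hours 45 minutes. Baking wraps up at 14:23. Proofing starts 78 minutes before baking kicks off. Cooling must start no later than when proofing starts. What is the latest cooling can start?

10:20

Baking starts at 14:23 − 165 min = 11:38.
Proofing starts at 11:38 − 78 min = 10:20.
Cooling is bounded by proofing, so the latest it can start is 10:20.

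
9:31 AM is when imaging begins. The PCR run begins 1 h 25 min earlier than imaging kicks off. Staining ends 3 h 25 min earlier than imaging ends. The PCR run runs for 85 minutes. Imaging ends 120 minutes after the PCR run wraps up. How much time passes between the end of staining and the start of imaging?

The PCR run starts at 9:31 AM − 85 min = 8:06 AM.
The PCR run ends at 8:06 AM + 85 min = 9:31 AM.
Imaging ends at 9:31 AM + 120 min = 11:31 AM.
Staining ends at 11:31 AM − 205 min = 8:06 AM.
From 8:06 AM to 9:31 AM is 1 hour 25 minutes.

1 hour 25 minutes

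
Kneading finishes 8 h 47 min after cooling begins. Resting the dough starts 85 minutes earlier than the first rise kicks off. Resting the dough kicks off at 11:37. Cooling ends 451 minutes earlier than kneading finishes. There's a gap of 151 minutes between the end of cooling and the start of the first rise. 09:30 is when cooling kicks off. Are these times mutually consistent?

No

Kneading ends at 09:30 + 527 min = 18:17.
Cooling ends at 18:17 − 451 min = 10:46.
The first rise starts at 10:46 + 151 min = 13:17.
Resting the dough starts at 13:17 − 85 min = 11:52.
But resting the dough is also said to start at 11:37 — a 15-minute conflict.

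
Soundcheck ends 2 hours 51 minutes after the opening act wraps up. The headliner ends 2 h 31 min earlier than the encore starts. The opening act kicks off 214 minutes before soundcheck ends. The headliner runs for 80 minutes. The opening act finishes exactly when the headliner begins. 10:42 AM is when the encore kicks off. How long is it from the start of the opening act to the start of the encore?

The headliner ends at 10:42 AM − 151 min = 8:11 AM.
The headliner starts at 8:11 AM − 80 min = 6:51 AM.
So the opening act ends at 6:51 AM.
Soundcheck ends at 6:51 AM + 171 min = 9:42 AM.
The opening act starts at 9:42 AM − 214 min = 6:08 AM.
From 6:08 AM to 10:42 AM is 274 minutes.

274 minutes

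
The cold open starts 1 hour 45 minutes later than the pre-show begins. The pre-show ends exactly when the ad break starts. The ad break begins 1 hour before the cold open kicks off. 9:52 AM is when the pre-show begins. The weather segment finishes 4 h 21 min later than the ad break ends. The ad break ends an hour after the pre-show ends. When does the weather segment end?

3:58 PM

The cold open starts at 9:52 AM + 105 min = 11:37 AM.
The ad break starts at 11:37 AM − 60 min = 10:37 AM.
So the pre-show ends at 10:37 AM.
The ad break ends at 10:37 AM + 60 min = 11:37 AM.
The weather segment ends at 11:37 AM + 261 min = 3:58 PM.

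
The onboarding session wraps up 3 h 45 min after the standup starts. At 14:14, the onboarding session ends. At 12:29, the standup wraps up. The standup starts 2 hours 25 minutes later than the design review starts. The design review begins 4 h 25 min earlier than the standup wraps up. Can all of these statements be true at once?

Yes

The design review starts at 12:29 − 265 min = 08:04.
The standup starts at 08:04 + 145 min = 10:29.
The onboarding session ends at 10:29 + 225 min = 14:14.
That matches the stated 14:14, so the schedule is consistent.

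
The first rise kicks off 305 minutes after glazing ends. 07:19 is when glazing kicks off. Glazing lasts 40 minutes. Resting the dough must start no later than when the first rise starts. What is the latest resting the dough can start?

13:04

Glazing ends at 07:19 + 40 min = 07:59.
The first rise starts at 07:59 + 305 min = 13:04.
Resting the dough is bounded by the first rise, so the latest it can start is 13:04.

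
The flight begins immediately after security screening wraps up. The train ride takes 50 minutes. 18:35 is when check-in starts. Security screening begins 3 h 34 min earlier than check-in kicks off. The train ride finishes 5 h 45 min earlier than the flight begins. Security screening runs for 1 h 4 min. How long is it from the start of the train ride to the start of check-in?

9 hours 5 minutes

Security screening starts at 18:35 − 214 min = 15:01.
Security screening ends at 15:01 + 64 min = 16:05.
So the flight starts at 16:05.
The train ride ends at 16:05 − 345 min = 10:20.
The train ride starts at 10:20 − 50 min = 09:30.
From 09:30 to 18:35 is 9 hours 5 minutes.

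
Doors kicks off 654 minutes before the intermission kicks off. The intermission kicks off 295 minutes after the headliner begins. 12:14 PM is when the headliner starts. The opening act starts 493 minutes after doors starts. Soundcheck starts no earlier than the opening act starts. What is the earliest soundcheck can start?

2:28 PM

The intermission starts at 12:14 PM + 295 min = 5:09 PM.
Doors starts at 5:09 PM − 654 min = 6:15 AM.
The opening act starts at 6:15 AM + 493 min = 2:28 PM.
Soundcheck is bounded by the opening act, so the earliest it can start is 2:28 PM.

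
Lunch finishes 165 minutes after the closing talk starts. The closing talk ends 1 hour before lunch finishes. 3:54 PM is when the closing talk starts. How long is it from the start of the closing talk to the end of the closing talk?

Lunch ends at 3:54 PM + 165 min = 6:39 PM.
The closing talk ends at 6:39 PM − 60 min = 5:39 PM.
From 3:54 PM to 5:39 PM is 105 minutes.

105 minutes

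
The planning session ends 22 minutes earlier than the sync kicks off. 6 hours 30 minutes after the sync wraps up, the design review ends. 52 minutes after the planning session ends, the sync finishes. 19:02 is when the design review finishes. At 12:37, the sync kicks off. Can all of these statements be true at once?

The planning session ends at 12:37 − 22 min = 12:15.
The sync ends at 12:15 + 52 min = 13:07.
The design review ends at 13:07 + 390 min = 19:37.
But the design review is also said to end at 19:02 — a 35-minute conflict.

No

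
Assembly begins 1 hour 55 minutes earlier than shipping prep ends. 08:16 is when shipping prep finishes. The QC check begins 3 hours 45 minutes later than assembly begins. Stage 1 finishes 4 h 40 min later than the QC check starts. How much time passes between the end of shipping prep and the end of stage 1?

6 h 30 min

Assembly starts at 08:16 − 115 min = 06:21.
The QC check starts at 06:21 + 225 min = 10:06.
Stage 1 ends at 10:06 + 280 min = 14:46.
From 08:16 to 14:46 is 6 h 30 min.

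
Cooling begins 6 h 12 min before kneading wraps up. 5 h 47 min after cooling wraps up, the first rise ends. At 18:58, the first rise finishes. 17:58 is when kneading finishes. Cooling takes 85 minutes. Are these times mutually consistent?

Cooling starts at 17:58 − 372 min = 11:46.
Cooling ends at 11:46 + 85 min = 13:11.
The first rise ends at 13:11 + 347 min = 18:58.
That matches the stated 18:58, so the schedule is consistent.

Yes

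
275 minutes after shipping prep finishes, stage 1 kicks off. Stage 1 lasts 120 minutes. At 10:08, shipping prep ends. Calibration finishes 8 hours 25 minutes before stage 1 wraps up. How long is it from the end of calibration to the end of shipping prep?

110 minutes

Stage 1 starts at 10:08 + 275 min = 14:43.
Stage 1 ends at 14:43 + 120 min = 16:43.
Calibration ends at 16:43 − 505 min = 08:18.
From 08:18 to 10:08 is 110 minutes.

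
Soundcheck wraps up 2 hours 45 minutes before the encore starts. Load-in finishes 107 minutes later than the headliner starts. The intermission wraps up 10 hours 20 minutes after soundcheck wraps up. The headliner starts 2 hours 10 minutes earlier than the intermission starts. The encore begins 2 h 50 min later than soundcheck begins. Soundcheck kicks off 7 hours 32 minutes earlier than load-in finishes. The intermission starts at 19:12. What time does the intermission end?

21:42

The headliner starts at 19:12 − 130 min = 17:02.
Load-in ends at 17:02 + 107 min = 18:49.
Soundcheck starts at 18:49 − 452 min = 11:17.
The encore starts at 11:17 + 170 min = 14:07.
Soundcheck ends at 14:07 − 165 min = 11:22.
The intermission ends at 11:22 + 620 min = 21:42.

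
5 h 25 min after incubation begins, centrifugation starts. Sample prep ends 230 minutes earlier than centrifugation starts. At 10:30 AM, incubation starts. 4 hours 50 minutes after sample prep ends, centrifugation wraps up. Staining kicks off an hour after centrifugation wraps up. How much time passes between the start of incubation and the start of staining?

445 minutes

Centrifugation starts at 10:30 AM + 325 min = 3:55 PM.
Sample prep ends at 3:55 PM − 230 min = 12:05 PM.
Centrifugation ends at 12:05 PM + 290 min = 4:55 PM.
Staining starts at 4:55 PM + 60 min = 5:55 PM.
From 10:30 AM to 5:55 PM is 445 minutes.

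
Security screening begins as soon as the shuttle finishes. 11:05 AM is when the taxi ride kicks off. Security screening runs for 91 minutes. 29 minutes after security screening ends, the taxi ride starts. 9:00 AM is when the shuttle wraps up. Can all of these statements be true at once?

Security screening starts at 9:00 AM.
Security screening ends at 9:00 AM + 91 min = 10:31 AM.
The taxi ride starts at 10:31 AM + 29 min = 11:00 AM.
But the taxi ride is also said to start at 11:05 AM — a 5-minute conflict.

No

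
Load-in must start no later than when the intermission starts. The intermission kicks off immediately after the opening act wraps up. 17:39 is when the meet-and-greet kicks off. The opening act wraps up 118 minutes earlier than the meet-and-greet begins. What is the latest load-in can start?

15:41

The opening act ends at 17:39 − 118 min = 15:41.
So the intermission starts at 15:41.
Load-in is bounded by the intermission, so the latest it can start is 15:41.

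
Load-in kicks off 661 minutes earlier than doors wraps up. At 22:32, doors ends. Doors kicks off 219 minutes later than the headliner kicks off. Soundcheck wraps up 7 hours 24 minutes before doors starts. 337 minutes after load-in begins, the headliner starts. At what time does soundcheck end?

13:23

Load-in starts at 22:32 − 661 min = 11:31.
The headliner starts at 11:31 + 337 min = 17:08.
Doors starts at 17:08 + 219 min = 20:47.
Soundcheck ends at 20:47 − 444 min = 13:23.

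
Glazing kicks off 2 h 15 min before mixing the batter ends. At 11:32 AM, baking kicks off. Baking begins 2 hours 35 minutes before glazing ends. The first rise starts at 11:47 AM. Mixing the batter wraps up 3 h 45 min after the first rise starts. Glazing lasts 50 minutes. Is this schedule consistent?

Mixing the batter ends at 11:47 AM + 225 min = 3:32 PM.
Glazing starts at 3:32 PM − 135 min = 1:17 PM.
Glazing ends at 1:17 PM + 50 min = 2:07 PM.
Baking starts at 2:07 PM − 155 min = 11:32 AM.
That matches the stated 11:32 AM, so the schedule is consistent.

Yes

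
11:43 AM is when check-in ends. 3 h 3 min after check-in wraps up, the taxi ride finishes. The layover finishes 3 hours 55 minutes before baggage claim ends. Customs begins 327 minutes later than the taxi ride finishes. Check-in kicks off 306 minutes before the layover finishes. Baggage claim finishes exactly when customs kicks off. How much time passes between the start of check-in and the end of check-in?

31 minutes

The taxi ride ends at 11:43 AM + 183 min = 2:46 PM.
Customs starts at 2:46 PM + 327 min = 8:13 PM.
So baggage claim ends at 8:13 PM.
The layover ends at 8:13 PM − 235 min = 4:18 PM.
Check-in starts at 4:18 PM − 306 min = 11:12 AM.
From 11:12 AM to 11:43 AM is 31 minutes.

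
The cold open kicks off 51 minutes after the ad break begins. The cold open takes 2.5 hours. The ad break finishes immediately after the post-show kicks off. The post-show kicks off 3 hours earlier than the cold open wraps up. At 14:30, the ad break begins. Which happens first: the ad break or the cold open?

the ad break

The cold open starts at 14:30 + 51 min = 15:21.
The ad break starts at 14:30 and the cold open starts at 15:21, so the ad break is first.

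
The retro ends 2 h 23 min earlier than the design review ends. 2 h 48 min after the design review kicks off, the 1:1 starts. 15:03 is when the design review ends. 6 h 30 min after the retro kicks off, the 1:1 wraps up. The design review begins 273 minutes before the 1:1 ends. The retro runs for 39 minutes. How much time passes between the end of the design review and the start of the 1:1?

The retro ends at 15:03 − 143 min = 12:40.
The retro starts at 12:40 − 39 min = 12:01.
The 1:1 ends at 12:01 + 390 min = 18:31.
The design review starts at 18:31 − 273 min = 13:58.
The 1:1 starts at 13:58 + 168 min = 16:46.
From 15:03 to 16:46 is 1 h 43 min.

1 h 43 min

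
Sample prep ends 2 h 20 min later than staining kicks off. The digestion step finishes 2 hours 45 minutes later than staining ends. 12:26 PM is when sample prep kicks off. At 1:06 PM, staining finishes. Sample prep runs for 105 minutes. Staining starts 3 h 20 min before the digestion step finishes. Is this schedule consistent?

The digestion step ends at 1:06 PM + 165 min = 3:51 PM.
Staining starts at 3:51 PM − 200 min = 12:31 PM.
Sample prep ends at 12:31 PM + 140 min = 2:51 PM.
Sample prep starts at 2:51 PM − 105 min = 1:06 PM.
But sample prep is also said to start at 12:26 PM — a 40-minute conflict.

No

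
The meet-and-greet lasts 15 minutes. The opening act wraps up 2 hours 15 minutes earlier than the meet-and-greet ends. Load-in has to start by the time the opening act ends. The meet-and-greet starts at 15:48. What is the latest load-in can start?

13:48

The meet-and-greet ends at 15:48 + 15 min = 16:03.
The opening act ends at 16:03 − 135 min = 13:48.
Load-in is bounded by the opening act, so the latest it can start is 13:48.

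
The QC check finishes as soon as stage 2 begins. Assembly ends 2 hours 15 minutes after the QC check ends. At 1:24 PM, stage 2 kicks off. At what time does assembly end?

The QC check ends at 1:24 PM.
Assembly ends at 1:24 PM + 135 min = 3:39 PM.

3:39 PM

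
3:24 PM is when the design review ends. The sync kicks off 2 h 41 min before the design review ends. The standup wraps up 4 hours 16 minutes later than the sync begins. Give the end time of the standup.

The sync starts at 3:24 PM − 161 min = 12:43 PM.
The standup ends at 12:43 PM + 256 min = 4:59 PM.

4:59 PM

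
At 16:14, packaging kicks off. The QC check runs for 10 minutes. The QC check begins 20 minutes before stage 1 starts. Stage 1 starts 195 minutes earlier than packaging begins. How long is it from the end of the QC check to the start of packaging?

205 minutes

Stage 1 starts at 16:14 − 195 min = 12:59.
The QC check starts at 12:59 − 20 min = 12:39.
The QC check ends at 12:39 + 10 min = 12:49.
From 12:49 to 16:14 is 205 minutes.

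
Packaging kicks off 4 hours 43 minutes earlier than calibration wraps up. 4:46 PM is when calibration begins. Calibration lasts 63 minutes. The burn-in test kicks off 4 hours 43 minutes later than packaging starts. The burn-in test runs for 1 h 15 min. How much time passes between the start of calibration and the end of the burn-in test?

Calibration ends at 4:46 PM + 63 min = 5:49 PM.
Packaging starts at 5:49 PM − 283 min = 1:06 PM.
The burn-in test starts at 1:06 PM + 283 min = 5:49 PM.
The burn-in test ends at 5:49 PM + 75 min = 7:04 PM.
From 4:46 PM to 7:04 PM is 2 h 18 min.

2 h 18 min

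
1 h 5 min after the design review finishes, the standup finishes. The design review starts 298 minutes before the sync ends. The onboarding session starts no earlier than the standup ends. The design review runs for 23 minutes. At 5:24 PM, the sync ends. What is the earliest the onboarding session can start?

The design review starts at 5:24 PM − 298 min = 12:26 PM.
The design review ends at 12:26 PM + 23 min = 12:49 PM.
The standup ends at 12:49 PM + 65 min = 1:54 PM.
The onboarding session is bounded by the standup, so the earliest it can start is 1:54 PM.

1:54 PM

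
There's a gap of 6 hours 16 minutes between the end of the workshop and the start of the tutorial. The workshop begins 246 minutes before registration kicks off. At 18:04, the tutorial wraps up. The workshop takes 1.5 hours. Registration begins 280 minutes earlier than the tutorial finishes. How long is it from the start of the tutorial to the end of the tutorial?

Registration starts at 18:04 − 280 min = 13:24.
The workshop starts at 13:24 − 246 min = 09:18.
The workshop ends at 09:18 + 90 min = 10:48.
The tutorial starts at 10:48 + 376 min = 17:04.
From 17:04 to 18:04 is 1 hour.

1 hour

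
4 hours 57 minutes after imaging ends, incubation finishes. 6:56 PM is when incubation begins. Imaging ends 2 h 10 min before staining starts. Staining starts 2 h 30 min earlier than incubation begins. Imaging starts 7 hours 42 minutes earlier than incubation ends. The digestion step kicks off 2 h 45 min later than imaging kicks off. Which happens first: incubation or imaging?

Staining starts at 6:56 PM − 150 min = 4:26 PM.
Imaging ends at 4:26 PM − 130 min = 2:16 PM.
Incubation ends at 2:16 PM + 297 min = 7:13 PM.
Imaging starts at 7:13 PM − 462 min = 11:31 AM.
Incubation starts at 6:56 PM and imaging starts at 11:31 AM, so imaging is first.

imaging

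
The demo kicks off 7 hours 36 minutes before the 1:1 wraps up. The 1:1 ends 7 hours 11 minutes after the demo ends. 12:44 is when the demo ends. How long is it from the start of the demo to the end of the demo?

25 minutes

The 1:1 ends at 12:44 + 431 min = 19:55.
The demo starts at 19:55 − 456 min = 12:19.
From 12:19 to 12:44 is 25 minutes.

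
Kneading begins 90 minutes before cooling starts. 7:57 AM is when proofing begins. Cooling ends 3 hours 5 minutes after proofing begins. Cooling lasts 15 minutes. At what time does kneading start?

9:17 AM

Cooling ends at 7:57 AM + 185 min = 11:02 AM.
Cooling starts at 11:02 AM − 15 min = 10:47 AM.
Kneading starts at 10:47 AM − 90 min = 9:17 AM.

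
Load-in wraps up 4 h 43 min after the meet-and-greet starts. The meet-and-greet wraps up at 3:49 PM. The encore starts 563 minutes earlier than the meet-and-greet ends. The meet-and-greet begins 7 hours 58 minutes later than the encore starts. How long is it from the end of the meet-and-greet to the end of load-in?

3 h 18 min

The encore starts at 3:49 PM − 563 min = 6:26 AM.
The meet-and-greet starts at 6:26 AM + 478 min = 2:24 PM.
Load-in ends at 2:24 PM + 283 min = 7:07 PM.
From 3:49 PM to 7:07 PM is 3 h 18 min.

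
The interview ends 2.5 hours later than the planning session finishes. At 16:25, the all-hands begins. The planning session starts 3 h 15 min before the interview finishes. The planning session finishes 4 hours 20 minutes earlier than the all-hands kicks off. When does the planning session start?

11:20

The planning session ends at 16:25 − 260 min = 12:05.
The interview ends at 12:05 + 150 min = 14:35.
The planning session starts at 14:35 − 195 min = 11:20.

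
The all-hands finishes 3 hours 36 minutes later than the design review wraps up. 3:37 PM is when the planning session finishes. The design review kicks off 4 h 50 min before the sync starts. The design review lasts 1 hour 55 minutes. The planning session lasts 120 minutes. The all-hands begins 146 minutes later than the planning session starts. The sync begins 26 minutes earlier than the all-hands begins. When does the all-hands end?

The planning session starts at 3:37 PM − 120 min = 1:37 PM.
The all-hands starts at 1:37 PM + 146 min = 4:03 PM.
The sync starts at 4:03 PM − 26 min = 3:37 PM.
The design review starts at 3:37 PM − 290 min = 10:47 AM.
The design review ends at 10:47 AM + 115 min = 12:42 PM.
The all-hands ends at 12:42 PM + 216 min = 4:18 PM.

4:18 PM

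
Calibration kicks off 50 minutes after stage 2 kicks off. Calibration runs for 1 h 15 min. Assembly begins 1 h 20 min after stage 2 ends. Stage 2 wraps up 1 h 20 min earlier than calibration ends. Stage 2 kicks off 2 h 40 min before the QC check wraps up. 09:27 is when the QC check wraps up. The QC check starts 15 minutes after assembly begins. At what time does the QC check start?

Stage 2 starts at 09:27 − 160 min = 06:47.
Calibration starts at 06:47 + 50 min = 07:37.
Calibration ends at 07:37 + 75 min = 08:52.
Stage 2 ends at 08:52 − 80 min = 07:32.
Assembly starts at 07:32 + 80 min = 08:52.
The QC check starts at 08:52 + 15 min = 09:07.

09:07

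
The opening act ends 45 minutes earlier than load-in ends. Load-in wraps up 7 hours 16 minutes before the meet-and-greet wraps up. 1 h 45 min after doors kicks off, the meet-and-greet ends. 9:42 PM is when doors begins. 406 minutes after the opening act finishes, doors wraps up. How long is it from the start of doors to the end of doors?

30 minutes

The meet-and-greet ends at 9:42 PM + 105 min = 11:27 PM.
Load-in ends at 11:27 PM − 436 min = 4:11 PM.
The opening act ends at 4:11 PM − 45 min = 3:26 PM.
Doors ends at 3:26 PM + 406 min = 10:12 PM.
From 9:42 PM to 10:12 PM is 30 minutes.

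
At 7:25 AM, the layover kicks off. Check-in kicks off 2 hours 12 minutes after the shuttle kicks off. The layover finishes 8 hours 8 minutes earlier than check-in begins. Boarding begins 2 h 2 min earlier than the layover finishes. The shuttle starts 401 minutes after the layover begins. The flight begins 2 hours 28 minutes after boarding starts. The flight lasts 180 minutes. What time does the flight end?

11:36 AM

The shuttle starts at 7:25 AM + 401 min = 2:06 PM.
Check-in starts at 2:06 PM + 132 min = 4:18 PM.
The layover ends at 4:18 PM − 488 min = 8:10 AM.
Boarding starts at 8:10 AM − 122 min = 6:08 AM.
The flight starts at 6:08 AM + 148 min = 8:36 AM.
The flight ends at 8:36 AM + 180 min = 11:36 AM.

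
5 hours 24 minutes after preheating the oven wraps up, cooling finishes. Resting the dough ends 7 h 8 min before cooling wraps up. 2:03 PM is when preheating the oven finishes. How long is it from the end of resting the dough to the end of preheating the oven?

Cooling ends at 2:03 PM + 324 min = 7:27 PM.
Resting the dough ends at 7:27 PM − 428 min = 12:19 PM.
From 12:19 PM to 2:03 PM is 104 minutes.

104 minutes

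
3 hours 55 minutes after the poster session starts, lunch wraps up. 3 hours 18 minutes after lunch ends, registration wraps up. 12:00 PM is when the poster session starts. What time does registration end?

7:13 PM

Lunch ends at 12:00 PM + 235 min = 3:55 PM.
Registration ends at 3:55 PM + 198 min = 7:13 PM.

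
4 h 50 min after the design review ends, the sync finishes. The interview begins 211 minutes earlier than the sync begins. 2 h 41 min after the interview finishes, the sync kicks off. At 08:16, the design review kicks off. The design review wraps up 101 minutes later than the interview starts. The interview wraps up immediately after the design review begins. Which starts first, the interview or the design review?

The interview ends at 08:16.
The sync starts at 08:16 + 161 min = 10:57.
The interview starts at 10:57 − 211 min = 07:26.
The interview starts at 07:26 and the design review starts at 08:16, so the interview is first.

the interview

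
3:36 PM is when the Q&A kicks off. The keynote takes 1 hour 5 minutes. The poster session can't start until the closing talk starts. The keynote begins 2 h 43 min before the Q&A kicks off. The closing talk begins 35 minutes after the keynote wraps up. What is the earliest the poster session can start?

The keynote starts at 3:36 PM − 163 min = 12:53 PM.
The keynote ends at 12:53 PM + 65 min = 1:58 PM.
The closing talk starts at 1:58 PM + 35 min = 2:33 PM.
The poster session is bounded by the closing talk, so the earliest it can start is 2:33 PM.

2:33 PM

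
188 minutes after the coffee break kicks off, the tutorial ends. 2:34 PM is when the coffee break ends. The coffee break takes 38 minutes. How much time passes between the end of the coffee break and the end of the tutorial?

The coffee break starts at 2:34 PM − 38 min = 1:56 PM.
The tutorial ends at 1:56 PM + 188 min = 5:04 PM.
From 2:34 PM to 5:04 PM is 2 hours 30 minutes.

2 hours 30 minutes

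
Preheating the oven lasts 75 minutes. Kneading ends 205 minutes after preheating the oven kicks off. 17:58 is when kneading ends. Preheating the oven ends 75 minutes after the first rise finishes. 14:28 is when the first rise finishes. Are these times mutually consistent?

Preheating the oven ends at 14:28 + 75 min = 15:43.
Preheating the oven starts at 15:43 − 75 min = 14:28.
Kneading ends at 14:28 + 205 min = 17:53.
But kneading is also said to end at 17:58 — a 5-minute conflict.

No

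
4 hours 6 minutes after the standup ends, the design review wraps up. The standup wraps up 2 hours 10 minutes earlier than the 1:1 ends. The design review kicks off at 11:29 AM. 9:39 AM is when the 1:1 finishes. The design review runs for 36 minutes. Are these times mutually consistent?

No

The standup ends at 9:39 AM − 130 min = 7:29 AM.
The design review ends at 7:29 AM + 246 min = 11:35 AM.
The design review starts at 11:35 AM − 36 min = 10:59 AM.
But the design review is also said to start at 11:29 AM — a 30-minute conflict.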